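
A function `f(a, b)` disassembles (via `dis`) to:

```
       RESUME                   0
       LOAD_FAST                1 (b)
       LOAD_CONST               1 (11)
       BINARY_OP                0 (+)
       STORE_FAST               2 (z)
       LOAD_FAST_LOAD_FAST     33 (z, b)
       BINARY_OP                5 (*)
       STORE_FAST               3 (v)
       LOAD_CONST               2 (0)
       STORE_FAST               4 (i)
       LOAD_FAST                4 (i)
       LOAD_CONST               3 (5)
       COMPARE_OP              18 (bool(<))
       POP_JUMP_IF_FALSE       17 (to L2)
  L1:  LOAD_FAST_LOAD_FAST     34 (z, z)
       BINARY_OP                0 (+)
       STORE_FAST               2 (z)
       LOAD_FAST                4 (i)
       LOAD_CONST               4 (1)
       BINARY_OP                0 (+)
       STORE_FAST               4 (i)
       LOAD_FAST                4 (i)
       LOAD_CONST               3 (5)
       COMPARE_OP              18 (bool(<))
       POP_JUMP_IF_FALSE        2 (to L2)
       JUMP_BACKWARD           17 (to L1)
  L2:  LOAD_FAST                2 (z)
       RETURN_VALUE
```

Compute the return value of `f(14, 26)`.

LOAD_FAST b → push 26
LOAD_CONST → push 11
BINARY_OP + → 26 + 11 = 37
STORE_FAST z → z=37
LOAD_FAST_LOAD_FAST z,b → push 37,26
BINARY_OP * → 37 * 26 = 962
STORE_FAST v → v=962
LOAD_CONST → push 0
STORE_FAST i → i=0
LOAD_FAST i → push 0
LOAD_CONST → push 5
COMPARE_OP bool(<) → 0 vs 5 = True
POP_JUMP_IF_FALSE → pop True; no jump
LOAD_FAST_LOAD_FAST z,z → push 37,37
BINARY_OP + → 37 + 37 = 74
STORE_FAST z → z=74
LOAD_FAST i → push 0
LOAD_CONST → push 1
BINARY_OP + → 0 + 1 = 1
STORE_FAST i → i=1
LOAD_FAST i → push 1
LOAD_CONST → push 5
COMPARE_OP bool(<) → 1 vs 5 = True
POP_JUMP_IF_FALSE → pop True; no jump
LOAD_FAST_LOAD_FAST z,z → push 74,74
BINARY_OP + → 74 + 74 = 148
STORE_FAST z → z=148
LOAD_FAST i → push 1
LOAD_CONST → push 1
BINARY_OP + → 1 + 1 = 2
STORE_FAST i → i=2
LOAD_FAST i → push 2
LOAD_CONST → push 5
COMPARE_OP bool(<) → 2 vs 5 = True
POP_JUMP_IF_FALSE → pop True; no jump
LOAD_FAST_LOAD_FAST z,z → push 148,148
BINARY_OP + → 148 + 148 = 296
STORE_FAST z → z=296
LOAD_FAST i → push 2
LOAD_CONST → push 1
BINARY_OP + → 2 + 1 = 3
STORE_FAST i → i=3
LOAD_FAST i → push 3
LOAD_CONST → push 5
COMPARE_OP bool(<) → 3 vs 5 = True
POP_JUMP_IF_FALSE → pop True; no jump
LOAD_FAST_LOAD_FAST z,z → push 296,296
BINARY_OP + → 296 + 296 = 592
STORE_FAST z → z=592
LOAD_FAST i → push 3
LOAD_CONST → push 1
BINARY_OP + → 3 + 1 = 4
STORE_FAST i → i=4
LOAD_FAST i → push 4
LOAD_CONST → push 5
COMPARE_OP bool(<) → 4 vs 5 = True
POP_JUMP_IF_FALSE → pop True; no jump
LOAD_FAST_LOAD_FAST z,z → push 592,592
BINARY_OP + → 592 + 592 = 1184
STORE_FAST z → z=1184
LOAD_FAST i → push 4
LOAD_CONST → push 1
BINARY_OP + → 4 + 1 = 5
STORE_FAST i → i=5
LOAD_FAST i → push 5
LOAD_CONST → push 5
COMPARE_OP bool(<) → 5 vs 5 = False
POP_JUMP_IF_FALSE → pop False; jump
LOAD_FAST z → push 1184
RETURN_VALUE → return 1184.

1184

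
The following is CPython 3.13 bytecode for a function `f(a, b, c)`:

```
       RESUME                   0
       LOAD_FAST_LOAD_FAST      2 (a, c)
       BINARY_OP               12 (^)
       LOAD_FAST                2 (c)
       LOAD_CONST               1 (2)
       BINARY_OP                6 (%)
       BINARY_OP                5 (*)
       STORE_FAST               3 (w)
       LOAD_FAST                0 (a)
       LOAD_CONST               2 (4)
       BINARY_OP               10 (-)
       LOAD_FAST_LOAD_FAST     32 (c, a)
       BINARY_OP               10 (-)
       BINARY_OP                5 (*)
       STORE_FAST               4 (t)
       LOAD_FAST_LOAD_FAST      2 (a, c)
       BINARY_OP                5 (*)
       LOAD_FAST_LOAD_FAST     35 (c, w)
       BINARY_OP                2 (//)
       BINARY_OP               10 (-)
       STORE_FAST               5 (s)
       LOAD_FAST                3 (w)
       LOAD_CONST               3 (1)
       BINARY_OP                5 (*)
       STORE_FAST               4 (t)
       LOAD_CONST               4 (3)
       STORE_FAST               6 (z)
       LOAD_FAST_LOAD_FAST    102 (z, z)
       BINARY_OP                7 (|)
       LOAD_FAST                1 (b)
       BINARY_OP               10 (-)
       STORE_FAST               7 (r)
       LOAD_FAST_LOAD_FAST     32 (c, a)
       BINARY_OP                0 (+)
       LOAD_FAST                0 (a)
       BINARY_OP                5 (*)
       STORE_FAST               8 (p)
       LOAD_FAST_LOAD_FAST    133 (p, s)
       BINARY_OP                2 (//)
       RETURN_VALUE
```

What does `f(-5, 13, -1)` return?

5

LOAD_FAST_LOAD_FAST a,c → push -5,-1. Stack: [-5, -1]
BINARY_OP ^ → -5 ^ -1 = 4. Stack: [4]
LOAD_FAST c → push -1. Stack: [4, -1]
LOAD_CONST → push 2. Stack: [4, -1, 2]
BINARY_OP % → -1 % 2 = 1. Stack: [4, 1]
BINARY_OP * → 4 * 1 = 4. Stack: [4]
STORE_FAST w → w=4. Stack: []
LOAD_FAST a → push -5. Stack: [-5]
LOAD_CONST → push 4. Stack: [-5, 4]
BINARY_OP - → -5 - 4 = -9. Stack: [-9]
LOAD_FAST_LOAD_FAST c,a → push -1,-5. Stack: [-9, -1, -5]
BINARY_OP - → -1 - -5 = 4. Stack: [-9, 4]
BINARY_OP * → -9 * 4 = -36. Stack: [-36]
STORE_FAST t → t=-36. Stack: []
LOAD_FAST_LOAD_FAST a,c → push -5,-1. Stack: [-5, -1]
BINARY_OP * → -5 * -1 = 5. Stack: [5]
LOAD_FAST_LOAD_FAST c,w → push -1,4. Stack: [5, -1, 4]
BINARY_OP // → -1 // 4 = -1. Stack: [5, -1]
BINARY_OP - → 5 - -1 = 6. Stack: [6]
STORE_FAST s → s=6. Stack: []
LOAD_FAST w → push 4. Stack: [4]
LOAD_CONST → push 1. Stack: [4, 1]
BINARY_OP * → 4 * 1 = 4. Stack: [4]
STORE_FAST t → t=4. Stack: []
LOAD_CONST → push 3. Stack: [3]
STORE_FAST z → z=3. Stack: []
LOAD_FAST_LOAD_FAST z,z → push 3,3. Stack: [3, 3]
BINARY_OP | → 3 | 3 = 3. Stack: [3]
LOAD_FAST b → push 13. Stack: [3, 13]
BINARY_OP - → 3 - 13 = -10. Stack: [-10]
STORE_FAST r → r=-10. Stack: []
LOAD_FAST_LOAD_FAST c,a → push -1,-5. Stack: [-1, -5]
BINARY_OP + → -1 + -5 = -6. Stack: [-6]
LOAD_FAST a → push -5. Stack: [-6, -5]
BINARY_OP * → -6 * -5 = 30. Stack: [30]
STORE_FAST p → p=30. Stack: []
LOAD_FAST_LOAD_FAST p,s → push 30,6. Stack: [30, 6]
BINARY_OP // → 30 // 6 = 5. Stack: [5]
RETURN_VALUE → return 5.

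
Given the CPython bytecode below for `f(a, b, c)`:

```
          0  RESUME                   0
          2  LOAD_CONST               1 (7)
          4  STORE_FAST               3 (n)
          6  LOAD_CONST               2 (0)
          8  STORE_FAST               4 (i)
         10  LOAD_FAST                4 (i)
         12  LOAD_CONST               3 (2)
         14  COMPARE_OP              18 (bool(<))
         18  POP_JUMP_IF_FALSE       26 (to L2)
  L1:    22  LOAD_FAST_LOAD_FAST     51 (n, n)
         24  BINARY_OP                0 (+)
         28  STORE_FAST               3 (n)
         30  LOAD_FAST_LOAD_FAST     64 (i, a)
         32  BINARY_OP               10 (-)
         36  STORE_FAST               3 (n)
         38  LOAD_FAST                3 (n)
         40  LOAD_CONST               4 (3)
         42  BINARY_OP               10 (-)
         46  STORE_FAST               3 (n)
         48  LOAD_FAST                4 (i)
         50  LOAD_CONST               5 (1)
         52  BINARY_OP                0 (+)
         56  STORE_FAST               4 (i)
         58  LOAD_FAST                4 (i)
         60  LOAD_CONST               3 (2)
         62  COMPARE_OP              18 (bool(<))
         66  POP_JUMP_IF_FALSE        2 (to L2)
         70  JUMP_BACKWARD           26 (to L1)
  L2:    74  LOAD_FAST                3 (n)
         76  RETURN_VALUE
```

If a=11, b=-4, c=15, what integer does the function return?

-13

LOAD_CONST → push 7. Stack: [7]
STORE_FAST n → n=7. Stack: []
LOAD_CONST → push 0. Stack: [0]
STORE_FAST i → i=0. Stack: []
LOAD_FAST i → push 0. Stack: [0]
LOAD_CONST → push 2. Stack: [0, 2]
COMPARE_OP bool(<) → 0 vs 2 = True. Stack: [True]
POP_JUMP_IF_FALSE → pop True; no jump. Stack: []
LOAD_FAST_LOAD_FAST n,n → push 7,7. Stack: [7, 7]
BINARY_OP + → 7 + 7 = 14. Stack: [14]
STORE_FAST n → n=14. Stack: []
LOAD_FAST_LOAD_FAST i,a → push 0,11. Stack: [0, 11]
BINARY_OP - → 0 - 11 = -11. Stack: [-11]
STORE_FAST n → n=-11. Stack: []
LOAD_FAST n → push -11. Stack: [-11]
LOAD_CONST → push 3. Stack: [-11, 3]
BINARY_OP - → -11 - 3 = -14. Stack: [-14]
STORE_FAST n → n=-14. Stack: []
LOAD_FAST i → push 0. Stack: [0]
LOAD_CONST → push 1. Stack: [0, 1]
BINARY_OP + → 0 + 1 = 1. Stack: [1]
STORE_FAST i → i=1. Stack: []
LOAD_FAST i → push 1. Stack: [1]
LOAD_CONST → push 2. Stack: [1, 2]
COMPARE_OP bool(<) → 1 vs 2 = True. Stack: [True]
POP_JUMP_IF_FALSE → pop True; no jump. Stack: []
LOAD_FAST_LOAD_FAST n,n → push -14,-14. Stack: [-14, -14]
BINARY_OP + → -14 + -14 = -28. Stack: [-28]
STORE_FAST n → n=-28. Stack: []
LOAD_FAST_LOAD_FAST i,a → push 1,11. Stack: [1, 11]
BINARY_OP - → 1 - 11 = -10. Stack: [-10]
STORE_FAST n → n=-10. Stack: []
LOAD_FAST n → push -10. Stack: [-10]
LOAD_CONST → push 3. Stack: [-10, 3]
BINARY_OP - → -10 - 3 = -13. Stack: [-13]
STORE_FAST n → n=-13. Stack: []
LOAD_FAST i → push 1. Stack: [1]
LOAD_CONST → push 1. Stack: [1, 1]
BINARY_OP + → 1 + 1 = 2. Stack: [2]
STORE_FAST i → i=2. Stack: []
LOAD_FAST i → push 2. Stack: [2]
LOAD_CONST → push 2. Stack: [2, 2]
COMPARE_OP bool(<) → 2 vs 2 = False. Stack: [False]
POP_JUMP_IF_FALSE → pop False; jump. Stack: []
LOAD_FAST n → push -13. Stack: [-13]
RETURN_VALUE → return -13.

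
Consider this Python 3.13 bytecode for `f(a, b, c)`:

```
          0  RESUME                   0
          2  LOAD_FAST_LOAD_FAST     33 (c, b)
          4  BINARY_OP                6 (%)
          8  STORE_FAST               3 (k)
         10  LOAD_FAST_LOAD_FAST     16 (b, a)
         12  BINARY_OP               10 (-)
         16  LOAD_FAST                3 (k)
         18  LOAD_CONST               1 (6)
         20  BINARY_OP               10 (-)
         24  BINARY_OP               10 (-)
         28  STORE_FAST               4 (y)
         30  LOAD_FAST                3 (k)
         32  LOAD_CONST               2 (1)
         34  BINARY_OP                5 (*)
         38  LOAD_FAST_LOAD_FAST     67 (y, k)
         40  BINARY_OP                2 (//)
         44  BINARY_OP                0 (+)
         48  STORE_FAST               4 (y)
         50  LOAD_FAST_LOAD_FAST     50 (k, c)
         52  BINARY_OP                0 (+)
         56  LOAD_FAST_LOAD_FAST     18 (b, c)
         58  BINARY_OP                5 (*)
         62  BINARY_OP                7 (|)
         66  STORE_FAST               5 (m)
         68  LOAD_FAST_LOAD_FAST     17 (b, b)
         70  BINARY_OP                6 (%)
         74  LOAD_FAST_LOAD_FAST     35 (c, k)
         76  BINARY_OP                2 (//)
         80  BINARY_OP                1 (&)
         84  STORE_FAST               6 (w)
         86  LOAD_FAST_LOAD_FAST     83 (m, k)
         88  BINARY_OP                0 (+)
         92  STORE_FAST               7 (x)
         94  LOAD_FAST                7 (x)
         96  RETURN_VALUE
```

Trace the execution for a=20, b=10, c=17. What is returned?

193

LOAD_FAST_LOAD_FAST c,b → push 17,10. Stack: [17, 10]
BINARY_OP % → 17 % 10 = 7. Stack: [7]
STORE_FAST k → k=7. Stack: []
LOAD_FAST_LOAD_FAST b,a → push 10,20. Stack: [10, 20]
BINARY_OP - → 10 - 20 = -10. Stack: [-10]
LOAD_FAST k → push 7. Stack: [-10, 7]
LOAD_CONST → push 6. Stack: [-10, 7, 6]
BINARY_OP - → 7 - 6 = 1. Stack: [-10, 1]
BINARY_OP - → -10 - 1 = -11. Stack: [-11]
STORE_FAST y → y=-11. Stack: []
LOAD_FAST k → push 7. Stack: [7]
LOAD_CONST → push 1. Stack: [7, 1]
BINARY_OP * → 7 * 1 = 7. Stack: [7]
LOAD_FAST_LOAD_FAST y,k → push -11,7. Stack: [7, -11, 7]
BINARY_OP // → -11 // 7 = -2. Stack: [7, -2]
BINARY_OP + → 7 + -2 = 5. Stack: [5]
STORE_FAST y → y=5. Stack: []
LOAD_FAST_LOAD_FAST k,c → push 7,17. Stack: [7, 17]
BINARY_OP + → 7 + 17 = 24. Stack: [24]
LOAD_FAST_LOAD_FAST b,c → push 10,17. Stack: [24, 10, 17]
BINARY_OP * → 10 * 17 = 170. Stack: [24, 170]
BINARY_OP | → 24 | 170 = 186. Stack: [186]
STORE_FAST m → m=186. Stack: []
LOAD_FAST_LOAD_FAST b,b → push 10,10. Stack: [10, 10]
BINARY_OP % → 10 % 10 = 0. Stack: [0]
LOAD_FAST_LOAD_FAST c,k → push 17,7. Stack: [0, 17, 7]
BINARY_OP // → 17 // 7 = 2. Stack: [0, 2]
BINARY_OP & → 0 & 2 = 0. Stack: [0]
STORE_FAST w → w=0. Stack: []
LOAD_FAST_LOAD_FAST m,k → push 186,7. Stack: [186, 7]
BINARY_OP + → 186 + 7 = 193. Stack: [193]
STORE_FAST x → x=193. Stack: []
LOAD_FAST x → push 193. Stack: [193]
RETURN_VALUE → return 193.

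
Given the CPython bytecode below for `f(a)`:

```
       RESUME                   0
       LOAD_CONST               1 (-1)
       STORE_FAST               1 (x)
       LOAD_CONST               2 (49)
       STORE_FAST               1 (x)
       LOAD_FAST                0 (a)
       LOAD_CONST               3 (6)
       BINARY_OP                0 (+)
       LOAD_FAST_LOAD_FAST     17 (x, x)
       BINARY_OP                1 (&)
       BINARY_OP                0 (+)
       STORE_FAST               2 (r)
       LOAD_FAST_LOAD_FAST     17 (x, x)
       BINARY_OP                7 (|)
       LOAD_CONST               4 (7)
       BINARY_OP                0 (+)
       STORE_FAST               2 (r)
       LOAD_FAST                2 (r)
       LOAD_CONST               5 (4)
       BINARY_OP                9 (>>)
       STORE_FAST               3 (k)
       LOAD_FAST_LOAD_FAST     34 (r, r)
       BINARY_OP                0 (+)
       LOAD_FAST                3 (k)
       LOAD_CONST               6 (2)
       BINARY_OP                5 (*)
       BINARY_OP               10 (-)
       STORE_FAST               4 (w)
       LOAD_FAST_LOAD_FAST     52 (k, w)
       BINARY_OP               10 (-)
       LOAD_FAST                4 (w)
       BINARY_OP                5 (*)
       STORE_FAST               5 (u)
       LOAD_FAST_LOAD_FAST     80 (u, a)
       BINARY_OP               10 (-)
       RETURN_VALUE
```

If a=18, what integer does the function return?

-10936

LOAD_CONST → push -1. Stack: [-1]
STORE_FAST x → x=-1. Stack: []
LOAD_CONST → push 49. Stack: [49]
STORE_FAST x → x=49. Stack: []
LOAD_FAST a → push 18. Stack: [18]
LOAD_CONST → push 6. Stack: [18, 6]
BINARY_OP + → 18 + 6 = 24. Stack: [24]
LOAD_FAST_LOAD_FAST x,x → push 49,49. Stack: [24, 49, 49]
BINARY_OP & → 49 & 49 = 49. Stack: [24, 49]
BINARY_OP + → 24 + 49 = 73. Stack: [73]
STORE_FAST r → r=73. Stack: []
LOAD_FAST_LOAD_FAST x,x → push 49,49. Stack: [49, 49]
BINARY_OP | → 49 | 49 = 49. Stack: [49]
LOAD_CONST → push 7. Stack: [49, 7]
BINARY_OP + → 49 + 7 = 56. Stack: [56]
STORE_FAST r → r=56. Stack: []
LOAD_FAST r → push 56. Stack: [56]
LOAD_CONST → push 4. Stack: [56, 4]
BINARY_OP >> → 56 >> 4 = 3. Stack: [3]
STORE_FAST k → k=3. Stack: []
LOAD_FAST_LOAD_FAST r,r → push 56,56. Stack: [56, 56]
BINARY_OP + → 56 + 56 = 112. Stack: [112]
LOAD_FAST k → push 3. Stack: [112, 3]
LOAD_CONST → push 2. Stack: [112, 3, 2]
BINARY_OP * → 3 * 2 = 6. Stack: [112, 6]
BINARY_OP - → 112 - 6 = 106. Stack: [106]
STORE_FAST w → w=106. Stack: []
LOAD_FAST_LOAD_FAST k,w → push 3,106. Stack: [3, 106]
BINARY_OP - → 3 - 106 = -103. Stack: [-103]
LOAD_FAST w → push 106. Stack: [-103, 106]
BINARY_OP * → -103 * 106 = -10918. Stack: [-10918]
STORE_FAST u → u=-10918. Stack: []
LOAD_FAST_LOAD_FAST u,a → push -10918,18. Stack: [-10918, 18]
BINARY_OP - → -10918 - 18 = -10936. Stack: [-10936]
RETURN_VALUE → return -10936.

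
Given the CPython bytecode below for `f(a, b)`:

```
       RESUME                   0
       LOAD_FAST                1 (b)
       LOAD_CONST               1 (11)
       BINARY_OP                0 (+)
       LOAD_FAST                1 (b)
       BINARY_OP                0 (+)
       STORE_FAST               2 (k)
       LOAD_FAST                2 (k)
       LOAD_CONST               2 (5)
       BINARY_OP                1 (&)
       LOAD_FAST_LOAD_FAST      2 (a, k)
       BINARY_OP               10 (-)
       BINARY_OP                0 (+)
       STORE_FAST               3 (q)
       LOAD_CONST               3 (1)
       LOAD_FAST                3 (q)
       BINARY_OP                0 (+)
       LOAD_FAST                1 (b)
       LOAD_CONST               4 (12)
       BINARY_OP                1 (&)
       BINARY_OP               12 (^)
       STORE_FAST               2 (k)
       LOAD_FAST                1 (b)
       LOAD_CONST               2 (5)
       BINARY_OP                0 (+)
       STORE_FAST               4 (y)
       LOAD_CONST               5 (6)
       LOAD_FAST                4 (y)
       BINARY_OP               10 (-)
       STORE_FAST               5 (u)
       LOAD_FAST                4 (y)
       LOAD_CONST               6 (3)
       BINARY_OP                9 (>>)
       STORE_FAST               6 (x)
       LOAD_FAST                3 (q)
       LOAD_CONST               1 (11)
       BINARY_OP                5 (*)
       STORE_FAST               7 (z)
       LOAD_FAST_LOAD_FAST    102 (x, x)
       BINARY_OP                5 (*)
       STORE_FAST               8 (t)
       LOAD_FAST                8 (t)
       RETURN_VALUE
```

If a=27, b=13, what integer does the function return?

LOAD_FAST b → push 13. Stack: [13]
LOAD_CONST → push 11. Stack: [13, 11]
BINARY_OP + → 13 + 11 = 24. Stack: [24]
LOAD_FAST b → push 13. Stack: [24, 13]
BINARY_OP + → 24 + 13 = 37. Stack: [37]
STORE_FAST k → k=37. Stack: []
LOAD_FAST k → push 37. Stack: [37]
LOAD_CONST → push 5. Stack: [37, 5]
BINARY_OP & → 37 & 5 = 5. Stack: [5]
LOAD_FAST_LOAD_FAST a,k → push 27,37. Stack: [5, 27, 37]
BINARY_OP - → 27 - 37 = -10. Stack: [5, -10]
BINARY_OP + → 5 + -10 = -5. Stack: [-5]
STORE_FAST q → q=-5. Stack: []
LOAD_CONST → push 1. Stack: [1]
LOAD_FAST q → push -5. Stack: [1, -5]
BINARY_OP + → 1 + -5 = -4. Stack: [-4]
LOAD_FAST b → push 13. Stack: [-4, 13]
LOAD_CONST → push 12. Stack: [-4, 13, 12]
BINARY_OP & → 13 & 12 = 12. Stack: [-4, 12]
BINARY_OP ^ → -4 ^ 12 = -16. Stack: [-16]
STORE_FAST k → k=-16. Stack: []
LOAD_FAST b → push 13. Stack: [13]
LOAD_CONST → push 5. Stack: [13, 5]
BINARY_OP + → 13 + 5 = 18. Stack: [18]
STORE_FAST y → y=18. Stack: []
LOAD_CONST → push 6. Stack: [6]
LOAD_FAST y → push 18. Stack: [6, 18]
BINARY_OP - → 6 - 18 = -12. Stack: [-12]
STORE_FAST u → u=-12. Stack: []
LOAD_FAST y → push 18. Stack: [18]
LOAD_CONST → push 3. Stack: [18, 3]
BINARY_OP >> → 18 >> 3 = 2. Stack: [2]
STORE_FAST x → x=2. Stack: []
LOAD_FAST q → push -5. Stack: [-5]
LOAD_CONST → push 11. Stack: [-5, 11]
BINARY_OP * → -5 * 11 = -55. Stack: [-55]
STORE_FAST z → z=-55. Stack: []
LOAD_FAST_LOAD_FAST x,x → push 2,2. Stack: [2, 2]
BINARY_OP * → 2 * 2 = 4. Stack: [4]
STORE_FAST t → t=4. Stack: []
LOAD_FAST t → push 4. Stack: [4]
RETURN_VALUE → return 4.

4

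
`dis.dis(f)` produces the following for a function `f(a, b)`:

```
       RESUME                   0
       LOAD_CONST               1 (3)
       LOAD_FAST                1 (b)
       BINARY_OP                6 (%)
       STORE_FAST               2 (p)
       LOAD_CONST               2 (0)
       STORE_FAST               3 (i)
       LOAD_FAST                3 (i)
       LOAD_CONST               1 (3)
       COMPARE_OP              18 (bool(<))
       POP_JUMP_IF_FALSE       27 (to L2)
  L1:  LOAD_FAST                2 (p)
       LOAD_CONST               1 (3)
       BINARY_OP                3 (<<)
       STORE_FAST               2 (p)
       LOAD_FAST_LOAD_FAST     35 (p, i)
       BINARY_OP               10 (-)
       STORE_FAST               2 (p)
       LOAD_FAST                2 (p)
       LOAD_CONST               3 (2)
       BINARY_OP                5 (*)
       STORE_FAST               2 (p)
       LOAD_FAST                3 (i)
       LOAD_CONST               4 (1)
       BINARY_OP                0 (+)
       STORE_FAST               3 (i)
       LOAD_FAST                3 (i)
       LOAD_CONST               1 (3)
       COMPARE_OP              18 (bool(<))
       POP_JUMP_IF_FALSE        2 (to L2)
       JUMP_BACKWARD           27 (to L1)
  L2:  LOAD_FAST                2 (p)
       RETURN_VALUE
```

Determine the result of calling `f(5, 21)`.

LOAD_CONST → push 3
LOAD_FAST b → push 21
BINARY_OP % → 3 % 21 = 3
STORE_FAST p → p=3
LOAD_CONST → push 0
STORE_FAST i → i=0
LOAD_FAST i → push 0
LOAD_CONST → push 3
COMPARE_OP bool(<) → 0 vs 3 = True
POP_JUMP_IF_FALSE → pop True; no jump
LOAD_FAST p → push 3
LOAD_CONST → push 3
BINARY_OP << → 3 << 3 = 24
STORE_FAST p → p=24
LOAD_FAST_LOAD_FAST p,i → push 24,0
BINARY_OP - → 24 - 0 = 24
STORE_FAST p → p=24
LOAD_FAST p → push 24
LOAD_CONST → push 2
BINARY_OP * → 24 * 2 = 48
STORE_FAST p → p=48
LOAD_FAST i → push 0
LOAD_CONST → push 1
BINARY_OP + → 0 + 1 = 1
STORE_FAST i → i=1
LOAD_FAST i → push 1
LOAD_CONST → push 3
COMPARE_OP bool(<) → 1 vs 3 = True
POP_JUMP_IF_FALSE → pop True; no jump
LOAD_FAST p → push 48
LOAD_CONST → push 3
BINARY_OP << → 48 << 3 = 384
STORE_FAST p → p=384
LOAD_FAST_LOAD_FAST p,i → push 384,1
BINARY_OP - → 384 - 1 = 383
STORE_FAST p → p=383
LOAD_FAST p → push 383
LOAD_CONST → push 2
BINARY_OP * → 383 * 2 = 766
STORE_FAST p → p=766
LOAD_FAST i → push 1
LOAD_CONST → push 1
BINARY_OP + → 1 + 1 = 2
STORE_FAST i → i=2
LOAD_FAST i → push 2
LOAD_CONST → push 3
COMPARE_OP bool(<) → 2 vs 3 = True
POP_JUMP_IF_FALSE → pop True; no jump
LOAD_FAST p → push 766
LOAD_CONST → push 3
BINARY_OP << → 766 << 3 = 6128
STORE_FAST p → p=6128
LOAD_FAST_LOAD_FAST p,i → push 6128,2
BINARY_OP - → 6128 - 2 = 6126
STORE_FAST p → p=6126
LOAD_FAST p → push 6126
LOAD_CONST → push 2
BINARY_OP * → 6126 * 2 = 12252
STORE_FAST p → p=12252
LOAD_FAST i → push 2
LOAD_CONST → push 1
BINARY_OP + → 2 + 1 = 3
STORE_FAST i → i=3
LOAD_FAST i → push 3
LOAD_CONST → push 3
COMPARE_OP bool(<) → 3 vs 3 = False
POP_JUMP_IF_FALSE → pop False; jump
LOAD_FAST p → push 12252
RETURN_VALUE → return 12252.

12252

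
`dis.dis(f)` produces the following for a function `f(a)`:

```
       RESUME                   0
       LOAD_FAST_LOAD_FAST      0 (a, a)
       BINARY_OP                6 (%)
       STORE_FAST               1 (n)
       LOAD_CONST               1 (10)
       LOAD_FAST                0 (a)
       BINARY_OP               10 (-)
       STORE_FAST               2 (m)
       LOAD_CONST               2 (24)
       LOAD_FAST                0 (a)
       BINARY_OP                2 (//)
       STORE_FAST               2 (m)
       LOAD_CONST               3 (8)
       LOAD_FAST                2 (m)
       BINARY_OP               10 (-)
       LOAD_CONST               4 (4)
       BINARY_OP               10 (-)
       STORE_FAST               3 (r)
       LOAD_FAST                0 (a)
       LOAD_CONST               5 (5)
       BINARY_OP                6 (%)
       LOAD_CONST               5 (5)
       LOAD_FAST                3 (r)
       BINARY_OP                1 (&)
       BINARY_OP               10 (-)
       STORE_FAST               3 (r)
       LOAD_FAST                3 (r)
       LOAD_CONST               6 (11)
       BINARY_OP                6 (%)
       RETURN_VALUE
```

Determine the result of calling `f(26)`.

8

LOAD_FAST_LOAD_FAST a,a → push 26,26. Stack: [26, 26]
BINARY_OP % → 26 % 26 = 0. Stack: [0]
STORE_FAST n → n=0. Stack: []
LOAD_CONST → push 10. Stack: [10]
LOAD_FAST a → push 26. Stack: [10, 26]
BINARY_OP - → 10 - 26 = -16. Stack: [-16]
STORE_FAST m → m=-16. Stack: []
LOAD_CONST → push 24. Stack: [24]
LOAD_FAST a → push 26. Stack: [24, 26]
BINARY_OP // → 24 // 26 = 0. Stack: [0]
STORE_FAST m → m=0. Stack: []
LOAD_CONST → push 8. Stack: [8]
LOAD_FAST m → push 0. Stack: [8, 0]
BINARY_OP - → 8 - 0 = 8. Stack: [8]
LOAD_CONST → push 4. Stack: [8, 4]
BINARY_OP - → 8 - 4 = 4. Stack: [4]
STORE_FAST r → r=4. Stack: []
LOAD_FAST a → push 26. Stack: [26]
LOAD_CONST → push 5. Stack: [26, 5]
BINARY_OP % → 26 % 5 = 1. Stack: [1]
LOAD_CONST → push 5. Stack: [1, 5]
LOAD_FAST r → push 4. Stack: [1, 5, 4]
BINARY_OP & → 5 & 4 = 4. Stack: [1, 4]
BINARY_OP - → 1 - 4 = -3. Stack: [-3]
STORE_FAST r → r=-3. Stack: []
LOAD_FAST r → push -3. Stack: [-3]
LOAD_CONST → push 11. Stack: [-3, 11]
BINARY_OP % → -3 % 11 = 8. Stack: [8]
RETURN_VALUE → return 8.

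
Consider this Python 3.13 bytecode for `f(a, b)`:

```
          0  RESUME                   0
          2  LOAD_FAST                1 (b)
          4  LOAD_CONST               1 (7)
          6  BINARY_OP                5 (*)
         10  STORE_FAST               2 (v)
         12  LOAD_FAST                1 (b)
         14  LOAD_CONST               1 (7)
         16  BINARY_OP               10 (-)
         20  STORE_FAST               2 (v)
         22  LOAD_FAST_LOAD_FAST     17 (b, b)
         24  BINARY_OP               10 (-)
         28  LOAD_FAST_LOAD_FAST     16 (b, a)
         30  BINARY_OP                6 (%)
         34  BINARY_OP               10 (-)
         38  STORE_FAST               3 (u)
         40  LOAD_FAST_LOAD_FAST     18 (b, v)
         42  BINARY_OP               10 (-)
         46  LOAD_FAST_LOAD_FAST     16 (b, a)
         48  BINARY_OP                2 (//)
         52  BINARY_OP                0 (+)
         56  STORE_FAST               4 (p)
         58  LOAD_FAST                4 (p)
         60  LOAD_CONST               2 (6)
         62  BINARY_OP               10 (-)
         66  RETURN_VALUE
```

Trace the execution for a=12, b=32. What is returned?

3

LOAD_FAST b → push 32. Stack: [32]
LOAD_CONST → push 7. Stack: [32, 7]
BINARY_OP * → 32 * 7 = 224. Stack: [224]
STORE_FAST v → v=224. Stack: []
LOAD_FAST b → push 32. Stack: [32]
LOAD_CONST → push 7. Stack: [32, 7]
BINARY_OP - → 32 - 7 = 25. Stack: [25]
STORE_FAST v → v=25. Stack: []
LOAD_FAST_LOAD_FAST b,b → push 32,32. Stack: [32, 32]
BINARY_OP - → 32 - 32 = 0. Stack: [0]
LOAD_FAST_LOAD_FAST b,a → push 32,12. Stack: [0, 32, 12]
BINARY_OP % → 32 % 12 = 8. Stack: [0, 8]
BINARY_OP - → 0 - 8 = -8. Stack: [-8]
STORE_FAST u → u=-8. Stack: []
LOAD_FAST_LOAD_FAST b,v → push 32,25. Stack: [32, 25]
BINARY_OP - → 32 - 25 = 7. Stack: [7]
LOAD_FAST_LOAD_FAST b,a → push 32,12. Stack: [7, 32, 12]
BINARY_OP // → 32 // 12 = 2. Stack: [7, 2]
BINARY_OP + → 7 + 2 = 9. Stack: [9]
STORE_FAST p → p=9. Stack: []
LOAD_FAST p → push 9. Stack: [9]
LOAD_CONST → push 6. Stack: [9, 6]
BINARY_OP - → 9 - 6 = 3. Stack: [3]
RETURN_VALUE → return 3.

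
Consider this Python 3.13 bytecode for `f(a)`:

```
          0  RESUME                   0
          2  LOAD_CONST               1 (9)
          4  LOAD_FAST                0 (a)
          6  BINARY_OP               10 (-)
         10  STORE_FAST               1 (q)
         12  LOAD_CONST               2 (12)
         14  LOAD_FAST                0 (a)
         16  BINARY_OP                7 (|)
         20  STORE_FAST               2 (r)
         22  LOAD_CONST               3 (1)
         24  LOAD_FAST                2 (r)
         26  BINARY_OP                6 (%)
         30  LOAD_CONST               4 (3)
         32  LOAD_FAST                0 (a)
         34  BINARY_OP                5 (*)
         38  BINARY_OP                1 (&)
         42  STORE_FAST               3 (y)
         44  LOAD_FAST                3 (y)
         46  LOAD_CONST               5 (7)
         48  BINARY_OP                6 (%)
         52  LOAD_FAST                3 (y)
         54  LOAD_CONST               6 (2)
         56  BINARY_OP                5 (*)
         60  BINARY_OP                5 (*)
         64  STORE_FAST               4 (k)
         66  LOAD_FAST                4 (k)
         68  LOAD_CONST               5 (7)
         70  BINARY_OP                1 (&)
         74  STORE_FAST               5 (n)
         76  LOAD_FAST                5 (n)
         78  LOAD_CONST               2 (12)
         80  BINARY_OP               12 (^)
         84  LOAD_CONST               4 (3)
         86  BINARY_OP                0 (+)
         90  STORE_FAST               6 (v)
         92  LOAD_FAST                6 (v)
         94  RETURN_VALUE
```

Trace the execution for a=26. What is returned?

15

LOAD_CONST → push 9. Stack: [9]
LOAD_FAST a → push 26. Stack: [9, 26]
BINARY_OP - → 9 - 26 = -17. Stack: [-17]
STORE_FAST q → q=-17. Stack: []
LOAD_CONST → push 12. Stack: [12]
LOAD_FAST a → push 26. Stack: [12, 26]
BINARY_OP | → 12 | 26 = 30. Stack: [30]
STORE_FAST r → r=30. Stack: []
LOAD_CONST → push 1. Stack: [1]
LOAD_FAST r → push 30. Stack: [1, 30]
BINARY_OP % → 1 % 30 = 1. Stack: [1]
LOAD_CONST → push 3. Stack: [1, 3]
LOAD_FAST a → push 26. Stack: [1, 3, 26]
BINARY_OP * → 3 * 26 = 78. Stack: [1, 78]
BINARY_OP & → 1 & 78 = 0. Stack: [0]
STORE_FAST y → y=0. Stack: []
LOAD_FAST y → push 0. Stack: [0]
LOAD_CONST → push 7. Stack: [0, 7]
BINARY_OP % → 0 % 7 = 0. Stack: [0]
LOAD_FAST y → push 0. Stack: [0, 0]
LOAD_CONST → push 2. Stack: [0, 0, 2]
BINARY_OP * → 0 * 2 = 0. Stack: [0, 0]
BINARY_OP * → 0 * 0 = 0. Stack: [0]
STORE_FAST k → k=0. Stack: []
LOAD_FAST k → push 0. Stack: [0]
LOAD_CONST → push 7. Stack: [0, 7]
BINARY_OP & → 0 & 7 = 0. Stack: [0]
STORE_FAST n → n=0. Stack: []
LOAD_FAST n → push 0. Stack: [0]
LOAD_CONST → push 12. Stack: [0, 12]
BINARY_OP ^ → 0 ^ 12 = 12. Stack: [12]
LOAD_CONST → push 3. Stack: [12, 3]
BINARY_OP + → 12 + 3 = 15. Stack: [15]
STORE_FAST v → v=15. Stack: []
LOAD_FAST v → push 15. Stack: [15]
RETURN_VALUE → return 15.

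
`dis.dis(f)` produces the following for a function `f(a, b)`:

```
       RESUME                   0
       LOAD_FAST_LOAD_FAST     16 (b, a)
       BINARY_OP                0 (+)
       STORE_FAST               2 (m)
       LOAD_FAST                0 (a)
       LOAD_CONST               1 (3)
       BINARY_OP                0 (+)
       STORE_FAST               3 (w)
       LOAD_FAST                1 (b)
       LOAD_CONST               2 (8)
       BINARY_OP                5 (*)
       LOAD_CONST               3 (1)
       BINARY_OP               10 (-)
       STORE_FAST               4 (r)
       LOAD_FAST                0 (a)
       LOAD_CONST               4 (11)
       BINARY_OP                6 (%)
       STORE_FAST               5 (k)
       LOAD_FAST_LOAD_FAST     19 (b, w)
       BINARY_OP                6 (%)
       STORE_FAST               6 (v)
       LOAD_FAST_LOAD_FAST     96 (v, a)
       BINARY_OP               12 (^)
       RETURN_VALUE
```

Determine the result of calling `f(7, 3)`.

4

LOAD_FAST_LOAD_FAST b,a → push 3,7. Stack: [3, 7]
BINARY_OP + → 3 + 7 = 10. Stack: [10]
STORE_FAST m → m=10. Stack: []
LOAD_FAST a → push 7. Stack: [7]
LOAD_CONST → push 3. Stack: [7, 3]
BINARY_OP + → 7 + 3 = 10. Stack: [10]
STORE_FAST w → w=10. Stack: []
LOAD_FAST b → push 3. Stack: [3]
LOAD_CONST → push 8. Stack: [3, 8]
BINARY_OP * → 3 * 8 = 24. Stack: [24]
LOAD_CONST → push 1. Stack: [24, 1]
BINARY_OP - → 24 - 1 = 23. Stack: [23]
STORE_FAST r → r=23. Stack: []
LOAD_FAST a → push 7. Stack: [7]
LOAD_CONST → push 11. Stack: [7, 11]
BINARY_OP % → 7 % 11 = 7. Stack: [7]
STORE_FAST k → k=7. Stack: []
LOAD_FAST_LOAD_FAST b,w → push 3,10. Stack: [3, 10]
BINARY_OP % → 3 % 10 = 3. Stack: [3]
STORE_FAST v → v=3. Stack: []
LOAD_FAST_LOAD_FAST v,a → push 3,7. Stack: [3, 7]
BINARY_OP ^ → 3 ^ 7 = 4. Stack: [4]
RETURN_VALUE → return 4.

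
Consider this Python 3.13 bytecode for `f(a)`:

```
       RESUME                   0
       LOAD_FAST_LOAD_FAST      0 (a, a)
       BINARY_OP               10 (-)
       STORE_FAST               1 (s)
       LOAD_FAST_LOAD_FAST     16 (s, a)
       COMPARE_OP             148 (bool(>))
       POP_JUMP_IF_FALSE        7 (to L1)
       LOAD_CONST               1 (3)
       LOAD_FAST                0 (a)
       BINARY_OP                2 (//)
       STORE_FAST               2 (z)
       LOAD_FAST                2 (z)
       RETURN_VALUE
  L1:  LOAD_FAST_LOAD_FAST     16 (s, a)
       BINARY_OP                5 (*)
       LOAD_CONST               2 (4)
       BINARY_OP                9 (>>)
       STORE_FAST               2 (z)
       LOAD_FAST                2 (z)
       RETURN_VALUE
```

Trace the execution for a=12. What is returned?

LOAD_FAST_LOAD_FAST a,a → push 12,12. Stack: [12, 12]
BINARY_OP - → 12 - 12 = 0. Stack: [0]
STORE_FAST s → s=0. Stack: []
LOAD_FAST_LOAD_FAST s,a → push 0,12. Stack: [0, 12]
COMPARE_OP bool(>) → 0 vs 12 = False. Stack: [False]
POP_JUMP_IF_FALSE → pop False; jump. Stack: []
LOAD_FAST_LOAD_FAST s,a → push 0,12. Stack: [0, 12]
BINARY_OP * → 0 * 12 = 0. Stack: [0]
LOAD_CONST → push 4. Stack: [0, 4]
BINARY_OP >> → 0 >> 4 = 0. Stack: [0]
STORE_FAST z → z=0. Stack: []
LOAD_FAST z → push 0. Stack: [0]
RETURN_VALUE → return 0.

0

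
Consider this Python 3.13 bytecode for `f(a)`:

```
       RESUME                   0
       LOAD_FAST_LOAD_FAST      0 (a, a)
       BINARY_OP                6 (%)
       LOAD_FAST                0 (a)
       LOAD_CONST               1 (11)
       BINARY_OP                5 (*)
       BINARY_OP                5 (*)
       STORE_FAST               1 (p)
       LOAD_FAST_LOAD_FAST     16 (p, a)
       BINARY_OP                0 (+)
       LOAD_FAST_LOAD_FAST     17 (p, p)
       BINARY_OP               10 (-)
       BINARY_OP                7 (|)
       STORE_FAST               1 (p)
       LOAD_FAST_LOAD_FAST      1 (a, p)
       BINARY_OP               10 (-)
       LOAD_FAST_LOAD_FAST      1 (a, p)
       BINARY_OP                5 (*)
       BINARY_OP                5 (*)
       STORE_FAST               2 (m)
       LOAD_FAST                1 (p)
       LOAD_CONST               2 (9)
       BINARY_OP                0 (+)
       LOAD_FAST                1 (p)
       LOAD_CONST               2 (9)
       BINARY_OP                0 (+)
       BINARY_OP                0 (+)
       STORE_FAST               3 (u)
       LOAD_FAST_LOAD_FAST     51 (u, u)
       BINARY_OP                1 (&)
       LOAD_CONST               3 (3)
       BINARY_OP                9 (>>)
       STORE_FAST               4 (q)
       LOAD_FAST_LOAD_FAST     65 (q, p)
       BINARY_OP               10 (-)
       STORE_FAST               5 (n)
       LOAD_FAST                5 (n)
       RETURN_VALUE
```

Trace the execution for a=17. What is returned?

LOAD_FAST_LOAD_FAST a,a → push 17,17. Stack: [17, 17]
BINARY_OP % → 17 % 17 = 0. Stack: [0]
LOAD_FAST a → push 17. Stack: [0, 17]
LOAD_CONST → push 11. Stack: [0, 17, 11]
BINARY_OP * → 17 * 11 = 187. Stack: [0, 187]
BINARY_OP * → 0 * 187 = 0. Stack: [0]
STORE_FAST p → p=0. Stack: []
LOAD_FAST_LOAD_FAST p,a → push 0,17. Stack: [0, 17]
BINARY_OP + → 0 + 17 = 17. Stack: [17]
LOAD_FAST_LOAD_FAST p,p → push 0,0. Stack: [17, 0, 0]
BINARY_OP - → 0 - 0 = 0. Stack: [17, 0]
BINARY_OP | → 17 | 0 = 17. Stack: [17]
STORE_FAST p → p=17. Stack: []
LOAD_FAST_LOAD_FAST a,p → push 17,17. Stack: [17, 17]
BINARY_OP - → 17 - 17 = 0. Stack: [0]
LOAD_FAST_LOAD_FAST a,p → push 17,17. Stack: [0, 17, 17]
BINARY_OP * → 17 * 17 = 289. Stack: [0, 289]
BINARY_OP * → 0 * 289 = 0. Stack: [0]
STORE_FAST m → m=0. Stack: []
LOAD_FAST p → push 17. Stack: [17]
LOAD_CONST → push 9. Stack: [17, 9]
BINARY_OP + → 17 + 9 = 26. Stack: [26]
LOAD_FAST p → push 17. Stack: [26, 17]
LOAD_CONST → push 9. Stack: [26, 17, 9]
BINARY_OP + → 17 + 9 = 26. Stack: [26, 26]
BINARY_OP + → 26 + 26 = 52. Stack: [52]
STORE_FAST u → u=52. Stack: []
LOAD_FAST_LOAD_FAST u,u → push 52,52. Stack: [52, 52]
BINARY_OP & → 52 & 52 = 52. Stack: [52]
LOAD_CONST → push 3. Stack: [52, 3]
BINARY_OP >> → 52 >> 3 = 6. Stack: [6]
STORE_FAST q → q=6. Stack: []
LOAD_FAST_LOAD_FAST q,p → push 6,17. Stack: [6, 17]
BINARY_OP - → 6 - 17 = -11. Stack: [-11]
STORE_FAST n → n=-11. Stack: []
LOAD_FAST n → push -11. Stack: [-11]
RETURN_VALUE → return -11.

-11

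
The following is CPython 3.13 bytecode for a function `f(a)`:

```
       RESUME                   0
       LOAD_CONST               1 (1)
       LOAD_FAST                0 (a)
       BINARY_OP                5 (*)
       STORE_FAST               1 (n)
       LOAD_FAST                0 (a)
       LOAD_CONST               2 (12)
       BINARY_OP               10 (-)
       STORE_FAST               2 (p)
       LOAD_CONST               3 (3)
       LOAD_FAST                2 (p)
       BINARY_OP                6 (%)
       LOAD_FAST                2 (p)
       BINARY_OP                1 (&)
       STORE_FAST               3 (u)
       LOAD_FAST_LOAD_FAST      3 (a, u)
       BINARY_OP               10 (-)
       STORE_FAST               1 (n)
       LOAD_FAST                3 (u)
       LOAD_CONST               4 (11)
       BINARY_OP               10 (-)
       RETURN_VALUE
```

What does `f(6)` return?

LOAD_CONST → push 1. Stack: [1]
LOAD_FAST a → push 6. Stack: [1, 6]
BINARY_OP * → 1 * 6 = 6. Stack: [6]
STORE_FAST n → n=6. Stack: []
LOAD_FAST a → push 6. Stack: [6]
LOAD_CONST → push 12. Stack: [6, 12]
BINARY_OP - → 6 - 12 = -6. Stack: [-6]
STORE_FAST p → p=-6. Stack: []
LOAD_CONST → push 3. Stack: [3]
LOAD_FAST p → push -6. Stack: [3, -6]
BINARY_OP % → 3 % -6 = -3. Stack: [-3]
LOAD_FAST p → push -6. Stack: [-3, -6]
BINARY_OP & → -3 & -6 = -8. Stack: [-8]
STORE_FAST u → u=-8. Stack: []
LOAD_FAST_LOAD_FAST a,u → push 6,-8. Stack: [6, -8]
BINARY_OP - → 6 - -8 = 14. Stack: [14]
STORE_FAST n → n=14. Stack: []
LOAD_FAST u → push -8. Stack: [-8]
LOAD_CONST → push 11. Stack: [-8, 11]
BINARY_OP - → -8 - 11 = -19. Stack: [-19]
RETURN_VALUE → return -19.

-19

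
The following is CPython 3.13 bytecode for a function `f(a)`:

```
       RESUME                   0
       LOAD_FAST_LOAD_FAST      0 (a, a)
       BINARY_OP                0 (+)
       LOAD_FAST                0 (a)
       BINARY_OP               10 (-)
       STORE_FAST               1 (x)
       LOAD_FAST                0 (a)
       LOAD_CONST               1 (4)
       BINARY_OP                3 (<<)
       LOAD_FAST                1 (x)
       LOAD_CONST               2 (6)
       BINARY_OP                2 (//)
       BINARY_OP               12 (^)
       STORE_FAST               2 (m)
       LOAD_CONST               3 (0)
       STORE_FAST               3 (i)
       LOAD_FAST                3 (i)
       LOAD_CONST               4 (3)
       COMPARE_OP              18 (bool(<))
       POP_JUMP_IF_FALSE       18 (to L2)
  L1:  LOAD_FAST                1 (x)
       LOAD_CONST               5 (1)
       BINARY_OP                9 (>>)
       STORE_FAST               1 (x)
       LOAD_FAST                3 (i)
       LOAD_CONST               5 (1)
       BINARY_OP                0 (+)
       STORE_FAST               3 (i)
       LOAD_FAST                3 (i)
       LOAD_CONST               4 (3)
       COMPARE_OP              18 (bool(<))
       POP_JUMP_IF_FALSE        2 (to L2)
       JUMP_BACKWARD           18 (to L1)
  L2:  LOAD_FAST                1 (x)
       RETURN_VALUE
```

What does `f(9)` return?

1

LOAD_FAST_LOAD_FAST a,a → push 9,9. Stack: [9, 9]
BINARY_OP + → 9 + 9 = 18. Stack: [18]
LOAD_FAST a → push 9. Stack: [18, 9]
BINARY_OP - → 18 - 9 = 9. Stack: [9]
STORE_FAST x → x=9. Stack: []
LOAD_FAST a → push 9. Stack: [9]
LOAD_CONST → push 4. Stack: [9, 4]
BINARY_OP << → 9 << 4 = 144. Stack: [144]
LOAD_FAST x → push 9. Stack: [144, 9]
LOAD_CONST → push 6. Stack: [144, 9, 6]
BINARY_OP // → 9 // 6 = 1. Stack: [144, 1]
BINARY_OP ^ → 144 ^ 1 = 145. Stack: [145]
STORE_FAST m → m=145. Stack: []
LOAD_CONST → push 0. Stack: [0]
STORE_FAST i → i=0. Stack: []
LOAD_FAST i → push 0. Stack: [0]
LOAD_CONST → push 3. Stack: [0, 3]
COMPARE_OP bool(<) → 0 vs 3 = True. Stack: [True]
POP_JUMP_IF_FALSE → pop True; no jump. Stack: []
LOAD_FAST x → push 9. Stack: [9]
LOAD_CONST → push 1. Stack: [9, 1]
BINARY_OP >> → 9 >> 1 = 4. Stack: [4]
STORE_FAST x → x=4. Stack: []
LOAD_FAST i → push 0. Stack: [0]
LOAD_CONST → push 1. Stack: [0, 1]
BINARY_OP + → 0 + 1 = 1. Stack: [1]
STORE_FAST i → i=1. Stack: []
LOAD_FAST i → push 1. Stack: [1]
LOAD_CONST → push 3. Stack: [1, 3]
COMPARE_OP bool(<) → 1 vs 3 = True. Stack: [True]
POP_JUMP_IF_FALSE → pop True; no jump. Stack: []
LOAD_FAST x → push 4. Stack: [4]
LOAD_CONST → push 1. Stack: [4, 1]
BINARY_OP >> → 4 >> 1 = 2. Stack: [2]
STORE_FAST x → x=2. Stack: []
LOAD_FAST i → push 1. Stack: [1]
LOAD_CONST → push 1. Stack: [1, 1]
BINARY_OP + → 1 + 1 = 2. Stack: [2]
STORE_FAST i → i=2. Stack: []
LOAD_FAST i → push 2. Stack: [2]
LOAD_CONST → push 3. Stack: [2, 3]
COMPARE_OP bool(<) → 2 vs 3 = True. Stack: [True]
POP_JUMP_IF_FALSE → pop True; no jump. Stack: []
LOAD_FAST x → push 2. Stack: [2]
LOAD_CONST → push 1. Stack: [2, 1]
BINARY_OP >> → 2 >> 1 = 1. Stack: [1]
STORE_FAST x → x=1. Stack: []
LOAD_FAST i → push 2. Stack: [2]
LOAD_CONST → push 1. Stack: [2, 1]
BINARY_OP + → 2 + 1 = 3. Stack: [3]
STORE_FAST i → i=3. Stack: []
LOAD_FAST i → push 3. Stack: [3]
LOAD_CONST → push 3. Stack: [3, 3]
COMPARE_OP bool(<) → 3 vs 3 = False. Stack: [False]
POP_JUMP_IF_FALSE → pop False; jump. Stack: []
LOAD_FAST x → push 1. Stack: [1]
RETURN_VALUE → return 1.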